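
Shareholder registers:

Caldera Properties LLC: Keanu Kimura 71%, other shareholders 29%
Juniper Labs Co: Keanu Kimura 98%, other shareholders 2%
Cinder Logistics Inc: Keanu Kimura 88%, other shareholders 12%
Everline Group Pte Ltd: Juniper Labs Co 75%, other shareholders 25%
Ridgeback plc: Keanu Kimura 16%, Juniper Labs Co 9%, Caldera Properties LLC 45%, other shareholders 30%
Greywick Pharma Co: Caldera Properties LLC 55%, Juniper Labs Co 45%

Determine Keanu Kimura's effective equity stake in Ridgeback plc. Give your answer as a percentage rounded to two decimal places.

Keanu reaches Ridgeback along 3 paths.
Direct stake: 16% = 16%.
Via Juniper: 98% × 9% = 8.82%.
Via Caldera: 71% × 45% = 31.95%.
Total: 16% + 8.82% + 31.95% = 56.77%.

56.77%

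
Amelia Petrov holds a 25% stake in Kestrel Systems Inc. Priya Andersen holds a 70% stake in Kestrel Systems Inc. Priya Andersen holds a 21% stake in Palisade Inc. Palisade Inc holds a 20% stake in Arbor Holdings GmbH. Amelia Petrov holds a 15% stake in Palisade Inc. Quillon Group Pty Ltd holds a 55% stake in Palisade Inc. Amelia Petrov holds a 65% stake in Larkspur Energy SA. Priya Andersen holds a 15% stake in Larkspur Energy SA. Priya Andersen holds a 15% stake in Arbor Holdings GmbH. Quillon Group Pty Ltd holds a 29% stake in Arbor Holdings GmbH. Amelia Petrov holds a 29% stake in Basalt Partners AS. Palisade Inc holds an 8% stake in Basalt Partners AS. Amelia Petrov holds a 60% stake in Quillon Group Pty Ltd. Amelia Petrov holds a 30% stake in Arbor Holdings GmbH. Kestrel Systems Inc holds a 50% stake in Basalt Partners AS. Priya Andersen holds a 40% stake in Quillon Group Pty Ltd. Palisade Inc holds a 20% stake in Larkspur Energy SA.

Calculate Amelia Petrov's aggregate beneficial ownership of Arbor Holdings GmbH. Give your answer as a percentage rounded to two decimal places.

Amelia reaches Arbor along 4 paths.
Via Quillon: 60% × 29% = 17.4%.
Direct stake: 30% = 30%.
Via Quillon → Palisade: 60% × 55% × 20% = 6.6%.
Via Palisade: 15% × 20% = 3%.
Total: 17.4% + 30% + 6.6% + 3% = 57%.
Rounded: 57.00%.

57.00%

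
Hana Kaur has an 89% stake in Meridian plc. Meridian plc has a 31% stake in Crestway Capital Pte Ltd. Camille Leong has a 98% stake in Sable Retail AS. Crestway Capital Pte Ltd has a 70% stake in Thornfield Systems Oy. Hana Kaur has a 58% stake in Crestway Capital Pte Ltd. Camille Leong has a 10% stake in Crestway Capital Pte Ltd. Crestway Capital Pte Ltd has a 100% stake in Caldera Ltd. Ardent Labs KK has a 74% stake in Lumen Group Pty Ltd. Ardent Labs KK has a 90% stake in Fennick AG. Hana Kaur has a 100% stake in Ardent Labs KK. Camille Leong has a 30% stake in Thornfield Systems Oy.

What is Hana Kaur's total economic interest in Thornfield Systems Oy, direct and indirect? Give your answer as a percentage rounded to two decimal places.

Hana reaches Thornfield along 2 paths.
Via Meridian → Crestway: 89% × 31% × 70% = 19.313%.
Via Crestway: 58% × 70% = 40.6%.
Total: 19.313% + 40.6% = 59.913%.
Rounded: 59.91%.

59.91%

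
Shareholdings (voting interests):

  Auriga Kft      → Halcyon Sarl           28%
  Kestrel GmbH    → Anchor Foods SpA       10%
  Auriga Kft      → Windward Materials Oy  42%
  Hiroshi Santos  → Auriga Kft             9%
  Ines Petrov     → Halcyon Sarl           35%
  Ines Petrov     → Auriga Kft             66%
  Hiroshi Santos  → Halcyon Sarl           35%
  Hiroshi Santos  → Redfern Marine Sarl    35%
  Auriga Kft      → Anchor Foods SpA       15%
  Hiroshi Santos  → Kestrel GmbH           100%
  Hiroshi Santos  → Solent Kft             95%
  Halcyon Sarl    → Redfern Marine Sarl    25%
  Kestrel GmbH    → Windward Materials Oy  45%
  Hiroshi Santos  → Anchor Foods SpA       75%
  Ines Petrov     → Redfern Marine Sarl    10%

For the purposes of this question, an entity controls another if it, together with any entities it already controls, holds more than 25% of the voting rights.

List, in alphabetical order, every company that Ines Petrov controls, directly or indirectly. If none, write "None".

Auriga Kft, Halcyon Sarl, Redfern Marine Sarl, Windward Materials Oy

Ines holds 66% of Auriga, so Ines controls Auriga.
Auriga and Ines together hold 28% + 35% = 63% of Halcyon, so Ines controls Halcyon.
Halcyon and Ines together hold 25% + 10% = 35% of Redfern, so Ines controls Redfern.
Auriga holds 42% of Windward, so Ines controls Windward.
No other company's threshold is met.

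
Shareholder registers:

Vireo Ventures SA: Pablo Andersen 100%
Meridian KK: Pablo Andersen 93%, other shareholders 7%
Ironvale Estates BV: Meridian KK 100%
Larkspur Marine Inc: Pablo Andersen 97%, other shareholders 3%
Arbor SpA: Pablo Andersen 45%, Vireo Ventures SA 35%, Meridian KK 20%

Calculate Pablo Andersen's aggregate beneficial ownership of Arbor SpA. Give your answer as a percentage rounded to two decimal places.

Pablo reaches Arbor along 3 paths.
Direct stake: 45% = 45%.
Via Vireo: 100% × 35% = 35%.
Via Meridian: 93% × 20% = 18.6%.
Total: 45% + 35% + 18.6% = 98.6%.
Rounded: 98.60%.

98.60%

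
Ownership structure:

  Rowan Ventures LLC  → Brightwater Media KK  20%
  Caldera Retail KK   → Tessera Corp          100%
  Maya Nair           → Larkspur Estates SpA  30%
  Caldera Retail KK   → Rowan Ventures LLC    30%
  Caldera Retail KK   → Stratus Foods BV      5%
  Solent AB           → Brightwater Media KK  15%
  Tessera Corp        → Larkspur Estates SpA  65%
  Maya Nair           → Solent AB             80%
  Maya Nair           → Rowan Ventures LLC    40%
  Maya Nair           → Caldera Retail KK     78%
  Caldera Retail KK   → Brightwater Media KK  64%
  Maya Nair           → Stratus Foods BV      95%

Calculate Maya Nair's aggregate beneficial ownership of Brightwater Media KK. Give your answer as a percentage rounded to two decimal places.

Maya reaches Brightwater along 4 paths.
Via Solent: 80% × 15% = 12%.
Via Caldera: 78% × 64% = 49.92%.
Via Rowan: 40% × 20% = 8%.
Via Caldera → Rowan: 78% × 30% × 20% = 4.68%.
Total: 12% + 49.92% + 8% + 4.68% = 74.6%.
Rounded: 74.60%.

74.60%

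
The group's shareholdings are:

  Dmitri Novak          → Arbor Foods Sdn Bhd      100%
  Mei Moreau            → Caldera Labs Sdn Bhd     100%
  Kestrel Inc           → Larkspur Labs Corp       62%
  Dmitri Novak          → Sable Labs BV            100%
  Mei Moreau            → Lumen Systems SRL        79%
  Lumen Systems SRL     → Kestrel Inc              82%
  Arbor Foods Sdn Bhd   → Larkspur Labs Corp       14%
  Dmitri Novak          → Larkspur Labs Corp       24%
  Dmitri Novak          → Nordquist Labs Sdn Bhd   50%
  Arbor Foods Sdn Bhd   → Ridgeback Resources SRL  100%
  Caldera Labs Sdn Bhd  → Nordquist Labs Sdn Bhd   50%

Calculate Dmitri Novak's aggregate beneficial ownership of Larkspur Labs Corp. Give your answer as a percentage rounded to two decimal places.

38.00%

Dmitri reaches Larkspur along 2 paths.
Direct stake: 24% = 24%.
Via Arbor: 100% × 14% = 14%.
Total: 24% + 14% = 38%.
Rounded: 38.00%.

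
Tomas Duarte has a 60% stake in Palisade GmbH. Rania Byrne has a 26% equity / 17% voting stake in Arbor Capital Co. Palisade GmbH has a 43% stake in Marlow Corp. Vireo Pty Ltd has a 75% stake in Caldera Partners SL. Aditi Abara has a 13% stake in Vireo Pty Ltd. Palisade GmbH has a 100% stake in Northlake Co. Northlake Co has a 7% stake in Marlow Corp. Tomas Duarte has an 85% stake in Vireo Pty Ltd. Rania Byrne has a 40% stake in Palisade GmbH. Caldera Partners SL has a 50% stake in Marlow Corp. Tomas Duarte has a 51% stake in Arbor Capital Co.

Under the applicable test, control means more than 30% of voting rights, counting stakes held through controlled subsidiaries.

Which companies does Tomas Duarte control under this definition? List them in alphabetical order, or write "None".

Tomas holds 85% of Vireo, so Tomas controls Vireo.
Tomas holds 60% of Palisade, so Tomas controls Palisade.
Vireo holds 75% of Caldera, so Tomas controls Caldera.
Palisade holds 100% of Northlake, so Tomas controls Northlake.
Tomas holds 51% of Arbor, so Tomas controls Arbor.
Caldera and Northlake and Palisade together hold 50% + 7% + 43% = 100% of Marlow, so Tomas controls Marlow.

Arbor Capital Co, Caldera Partners SL, Marlow Corp, Northlake Co, Palisade GmbH, Vireo Pty Ltd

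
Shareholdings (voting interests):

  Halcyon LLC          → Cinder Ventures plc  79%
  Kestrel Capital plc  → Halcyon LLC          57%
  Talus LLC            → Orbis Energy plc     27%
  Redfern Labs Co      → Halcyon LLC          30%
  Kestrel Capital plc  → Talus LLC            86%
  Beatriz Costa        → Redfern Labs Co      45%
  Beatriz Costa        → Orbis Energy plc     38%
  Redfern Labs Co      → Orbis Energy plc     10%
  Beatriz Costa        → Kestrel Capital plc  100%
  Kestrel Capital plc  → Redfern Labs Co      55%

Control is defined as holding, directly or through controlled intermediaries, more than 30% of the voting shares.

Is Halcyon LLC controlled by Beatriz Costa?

Yes

Beatriz holds 100% of Kestrel, so Beatriz controls Kestrel.
Beatriz and Kestrel together hold 45% + 55% = 100% of Redfern, so Beatriz controls Redfern.
Kestrel and Redfern together hold 57% + 30% = 87% of Halcyon, so Beatriz controls Halcyon.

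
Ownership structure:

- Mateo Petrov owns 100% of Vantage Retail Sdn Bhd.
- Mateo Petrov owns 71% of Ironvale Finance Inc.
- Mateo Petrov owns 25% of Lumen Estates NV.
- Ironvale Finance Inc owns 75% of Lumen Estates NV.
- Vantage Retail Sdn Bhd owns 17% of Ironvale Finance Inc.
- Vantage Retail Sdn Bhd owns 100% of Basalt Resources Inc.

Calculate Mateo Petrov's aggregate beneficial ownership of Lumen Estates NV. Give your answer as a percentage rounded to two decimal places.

Mateo reaches Lumen along 3 paths.
Via Vantage → Ironvale: 100% × 17% × 75% = 12.75%.
Via Ironvale: 71% × 75% = 53.25%.
Direct stake: 25% = 25%.
Total: 12.75% + 53.25% + 25% = 91%.
Rounded: 91.00%.

91.00%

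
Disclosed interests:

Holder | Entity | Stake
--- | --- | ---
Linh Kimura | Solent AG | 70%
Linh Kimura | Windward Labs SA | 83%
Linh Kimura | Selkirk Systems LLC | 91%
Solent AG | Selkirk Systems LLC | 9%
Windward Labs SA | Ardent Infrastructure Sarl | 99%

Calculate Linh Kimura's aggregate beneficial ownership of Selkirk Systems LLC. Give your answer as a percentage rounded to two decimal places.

97.30%

Linh reaches Selkirk along 2 paths.
Direct stake: 91% = 91%.
Via Solent: 70% × 9% = 6.3%.
Total: 91% + 6.3% = 97.3%.
Rounded: 97.30%.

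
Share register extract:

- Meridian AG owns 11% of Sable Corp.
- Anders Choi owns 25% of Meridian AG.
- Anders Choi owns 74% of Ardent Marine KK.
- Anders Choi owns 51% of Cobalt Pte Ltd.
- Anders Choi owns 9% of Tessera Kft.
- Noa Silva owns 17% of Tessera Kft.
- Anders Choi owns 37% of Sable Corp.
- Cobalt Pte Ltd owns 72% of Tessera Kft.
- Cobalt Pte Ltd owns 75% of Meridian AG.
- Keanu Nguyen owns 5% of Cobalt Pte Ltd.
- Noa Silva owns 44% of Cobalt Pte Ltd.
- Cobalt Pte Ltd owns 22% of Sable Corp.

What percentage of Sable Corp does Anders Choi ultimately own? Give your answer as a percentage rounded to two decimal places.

55.18%

Anders reaches Sable along 4 paths.
Via Cobalt: 51% × 22% = 11.22%.
Direct stake: 37% = 37%.
Via Meridian: 25% × 11% = 2.75%.
Via Cobalt → Meridian: 51% × 75% × 11% = 4.2075%.
Total: 11.22% + 37% + 2.75% + 4.2075% = 55.1775%.
Rounded: 55.18%.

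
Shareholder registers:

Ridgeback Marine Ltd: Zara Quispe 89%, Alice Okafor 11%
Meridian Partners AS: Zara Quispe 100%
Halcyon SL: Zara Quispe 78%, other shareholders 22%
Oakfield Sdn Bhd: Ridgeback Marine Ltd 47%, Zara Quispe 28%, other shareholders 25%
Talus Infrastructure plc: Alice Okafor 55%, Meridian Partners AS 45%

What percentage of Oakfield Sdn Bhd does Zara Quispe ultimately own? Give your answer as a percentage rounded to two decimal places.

Zara reaches Oakfield along 2 paths.
Via Ridgeback: 89% × 47% = 41.83%.
Direct stake: 28% = 28%.
Total: 41.83% + 28% = 69.83%.

69.83%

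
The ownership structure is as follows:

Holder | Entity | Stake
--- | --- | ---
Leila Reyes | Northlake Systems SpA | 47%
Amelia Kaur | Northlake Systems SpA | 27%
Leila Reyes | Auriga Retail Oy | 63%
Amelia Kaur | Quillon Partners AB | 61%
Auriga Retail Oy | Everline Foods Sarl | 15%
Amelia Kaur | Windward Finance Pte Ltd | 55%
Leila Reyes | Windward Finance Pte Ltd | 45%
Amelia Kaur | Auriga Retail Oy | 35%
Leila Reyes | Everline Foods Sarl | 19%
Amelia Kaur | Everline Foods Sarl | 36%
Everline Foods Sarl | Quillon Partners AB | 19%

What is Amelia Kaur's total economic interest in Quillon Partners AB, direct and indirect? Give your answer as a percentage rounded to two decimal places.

68.84%

Amelia reaches Quillon along 3 paths.
Direct stake: 61% = 61%.
Via Auriga → Everline: 35% × 15% × 19% = 0.9975%.
Via Everline: 36% × 19% = 6.84%.
Total: 61% + 0.9975% + 6.84% = 68.8375%.
Rounded: 68.84%.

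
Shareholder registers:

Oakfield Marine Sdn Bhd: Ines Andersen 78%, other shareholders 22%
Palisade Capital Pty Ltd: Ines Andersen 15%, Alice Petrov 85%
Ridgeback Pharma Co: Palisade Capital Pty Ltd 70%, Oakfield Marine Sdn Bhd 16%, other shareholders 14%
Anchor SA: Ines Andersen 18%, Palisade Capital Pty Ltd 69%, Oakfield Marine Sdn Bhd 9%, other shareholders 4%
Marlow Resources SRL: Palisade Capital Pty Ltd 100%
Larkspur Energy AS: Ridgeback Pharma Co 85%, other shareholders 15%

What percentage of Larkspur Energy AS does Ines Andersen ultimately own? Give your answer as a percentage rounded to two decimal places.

Ines reaches Larkspur along 2 paths.
Via Palisade → Ridgeback: 15% × 70% × 85% = 8.925%.
Via Oakfield → Ridgeback: 78% × 16% × 85% = 10.608%.
Total: 8.925% + 10.608% = 19.533%.
Rounded: 19.53%.

19.53%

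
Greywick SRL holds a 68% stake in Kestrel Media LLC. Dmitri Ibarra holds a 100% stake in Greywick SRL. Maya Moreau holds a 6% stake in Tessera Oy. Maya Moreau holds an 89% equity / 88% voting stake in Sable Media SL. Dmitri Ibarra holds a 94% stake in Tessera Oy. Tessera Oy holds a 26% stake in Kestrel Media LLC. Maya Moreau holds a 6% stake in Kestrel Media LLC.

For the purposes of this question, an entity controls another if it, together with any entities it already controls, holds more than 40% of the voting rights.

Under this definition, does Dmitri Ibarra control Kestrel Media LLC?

Dmitri holds 94% of Tessera, so Dmitri controls Tessera.
Dmitri holds 100% of Greywick, so Dmitri controls Greywick.
Tessera and Greywick together hold 26% + 68% = 94% of Kestrel, so Dmitri controls Kestrel.

Yes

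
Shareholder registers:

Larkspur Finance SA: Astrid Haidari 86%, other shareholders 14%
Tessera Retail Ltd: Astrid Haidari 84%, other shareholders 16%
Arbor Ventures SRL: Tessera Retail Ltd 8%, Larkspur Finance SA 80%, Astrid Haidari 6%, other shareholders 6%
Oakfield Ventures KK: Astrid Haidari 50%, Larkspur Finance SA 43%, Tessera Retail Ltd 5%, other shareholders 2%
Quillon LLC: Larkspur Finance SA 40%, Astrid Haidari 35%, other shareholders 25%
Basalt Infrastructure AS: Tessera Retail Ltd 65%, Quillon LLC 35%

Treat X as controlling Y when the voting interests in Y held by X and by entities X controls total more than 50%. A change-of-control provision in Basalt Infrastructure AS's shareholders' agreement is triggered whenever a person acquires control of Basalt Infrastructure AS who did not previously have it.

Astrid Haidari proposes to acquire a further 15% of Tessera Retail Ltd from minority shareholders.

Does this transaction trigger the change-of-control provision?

The purchase changes only Astrid's holdings, so Astrid is the only person who could newly come to control Basalt.
Astrid holds 86% of Larkspur, so Astrid controls Larkspur.
Larkspur and Astrid together hold 40% + 35% = 75% of Quillon, so Astrid controls Quillon.
Astrid holds 84% of Tessera, so Astrid controls Tessera.
Tessera and Quillon together hold 65% + 35% = 100% of Basalt, so Astrid controls Basalt.
So Astrid already controls Basalt before the transaction.
After the purchase, Astrid's direct stake in Tessera rises to 84% + 15% = 99%.
Astrid controlled Basalt already, so this is not a new person acquiring control; every other person's position is unchanged or reduced.
No new person acquires control, so the clause is not triggered.

No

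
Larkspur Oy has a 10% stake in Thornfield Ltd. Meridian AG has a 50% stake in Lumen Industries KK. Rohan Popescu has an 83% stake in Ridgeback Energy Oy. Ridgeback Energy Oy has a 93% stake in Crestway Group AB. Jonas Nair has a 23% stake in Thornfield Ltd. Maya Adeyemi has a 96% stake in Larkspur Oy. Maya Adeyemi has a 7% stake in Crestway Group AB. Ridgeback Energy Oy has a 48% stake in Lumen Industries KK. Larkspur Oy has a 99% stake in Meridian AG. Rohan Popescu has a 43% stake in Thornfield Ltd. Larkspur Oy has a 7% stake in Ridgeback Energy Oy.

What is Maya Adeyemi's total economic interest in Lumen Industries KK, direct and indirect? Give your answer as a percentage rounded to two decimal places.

Maya reaches Lumen along 2 paths.
Via Larkspur → Ridgeback: 96% × 7% × 48% = 3.2256%.
Via Larkspur → Meridian: 96% × 99% × 50% = 47.52%.
Total: 3.2256% + 47.52% = 50.7456%.
Rounded: 50.75%.

50.75%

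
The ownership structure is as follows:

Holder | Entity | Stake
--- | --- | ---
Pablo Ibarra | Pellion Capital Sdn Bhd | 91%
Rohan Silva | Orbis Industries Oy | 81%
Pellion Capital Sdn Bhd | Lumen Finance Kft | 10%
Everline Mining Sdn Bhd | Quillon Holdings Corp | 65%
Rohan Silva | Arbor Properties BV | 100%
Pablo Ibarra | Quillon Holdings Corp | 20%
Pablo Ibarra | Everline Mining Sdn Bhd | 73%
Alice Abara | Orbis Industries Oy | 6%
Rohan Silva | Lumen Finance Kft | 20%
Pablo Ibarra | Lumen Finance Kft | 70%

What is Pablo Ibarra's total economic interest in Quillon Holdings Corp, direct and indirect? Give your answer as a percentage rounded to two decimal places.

67.45%

Pablo reaches Quillon along 2 paths.
Direct stake: 20% = 20%.
Via Everline: 73% × 65% = 47.45%.
Total: 20% + 47.45% = 67.45%.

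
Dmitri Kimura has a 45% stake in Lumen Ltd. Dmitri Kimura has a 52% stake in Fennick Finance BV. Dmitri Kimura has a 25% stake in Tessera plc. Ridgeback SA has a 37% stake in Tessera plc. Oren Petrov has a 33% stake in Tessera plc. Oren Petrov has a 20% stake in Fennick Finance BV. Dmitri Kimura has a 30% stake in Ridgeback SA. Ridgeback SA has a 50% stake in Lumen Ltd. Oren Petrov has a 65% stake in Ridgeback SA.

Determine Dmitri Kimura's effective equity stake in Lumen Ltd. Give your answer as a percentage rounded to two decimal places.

60.00%

Dmitri reaches Lumen along 2 paths.
Via Ridgeback: 30% × 50% = 15%.
Direct stake: 45% = 45%.
Total: 15% + 45% = 60%.
Rounded: 60.00%.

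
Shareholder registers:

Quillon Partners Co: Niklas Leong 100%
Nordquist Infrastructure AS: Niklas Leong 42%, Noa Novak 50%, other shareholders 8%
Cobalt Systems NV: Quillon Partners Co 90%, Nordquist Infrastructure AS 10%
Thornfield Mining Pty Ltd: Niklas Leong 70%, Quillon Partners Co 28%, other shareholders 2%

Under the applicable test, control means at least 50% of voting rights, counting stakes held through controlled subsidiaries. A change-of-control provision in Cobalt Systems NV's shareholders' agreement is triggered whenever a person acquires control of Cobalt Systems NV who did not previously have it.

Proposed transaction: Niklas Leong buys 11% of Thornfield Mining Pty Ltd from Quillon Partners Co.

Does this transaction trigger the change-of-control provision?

No

The purchase adds only to Niklas's holdings (Quillon's stake shrinks), so Niklas is the only person who could newly come to control Cobalt.
Niklas holds 100% of Quillon, so Niklas controls Quillon.
Quillon holds 90% of Cobalt, so Niklas controls Cobalt.
So Niklas already controls Cobalt before the transaction.
After the purchase, Niklas's direct stake in Thornfield rises to 70% + 11% = 81%, and Quillon's stake falls to 17%.
Niklas controlled Cobalt already, so this is not a new person acquiring control; every other person's position is unchanged or reduced.
No new person acquires control, so the clause is not triggered.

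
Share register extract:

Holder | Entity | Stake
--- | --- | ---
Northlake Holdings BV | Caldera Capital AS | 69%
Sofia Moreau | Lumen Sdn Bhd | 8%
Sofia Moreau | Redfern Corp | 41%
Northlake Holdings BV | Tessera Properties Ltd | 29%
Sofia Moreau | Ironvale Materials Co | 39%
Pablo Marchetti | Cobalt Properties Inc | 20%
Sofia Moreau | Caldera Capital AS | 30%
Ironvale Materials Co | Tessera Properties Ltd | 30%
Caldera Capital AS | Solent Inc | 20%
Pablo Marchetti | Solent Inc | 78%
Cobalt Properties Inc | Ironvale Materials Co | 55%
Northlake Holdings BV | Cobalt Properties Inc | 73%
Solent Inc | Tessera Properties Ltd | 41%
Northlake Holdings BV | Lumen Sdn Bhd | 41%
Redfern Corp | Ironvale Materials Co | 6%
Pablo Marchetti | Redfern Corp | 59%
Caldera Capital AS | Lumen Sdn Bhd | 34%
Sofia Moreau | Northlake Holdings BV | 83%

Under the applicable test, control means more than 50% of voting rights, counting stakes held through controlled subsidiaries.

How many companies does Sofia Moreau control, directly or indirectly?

Sofia holds 83% of Northlake, so Sofia controls Northlake.
Northlake holds 73% of Cobalt, so Sofia controls Cobalt.
Northlake and Sofia together hold 69% + 30% = 99% of Caldera, so Sofia controls Caldera.
Sofia and Cobalt together hold 39% + 55% = 94% of Ironvale, so Sofia controls Ironvale.
Sofia and Caldera and Northlake together hold 8% + 34% + 41% = 83% of Lumen, so Sofia controls Lumen.
Northlake and Ironvale together hold 29% + 30% = 59% of Tessera, so Sofia controls Tessera.
No other company's threshold is met.
Sofia controls 6 companies.

6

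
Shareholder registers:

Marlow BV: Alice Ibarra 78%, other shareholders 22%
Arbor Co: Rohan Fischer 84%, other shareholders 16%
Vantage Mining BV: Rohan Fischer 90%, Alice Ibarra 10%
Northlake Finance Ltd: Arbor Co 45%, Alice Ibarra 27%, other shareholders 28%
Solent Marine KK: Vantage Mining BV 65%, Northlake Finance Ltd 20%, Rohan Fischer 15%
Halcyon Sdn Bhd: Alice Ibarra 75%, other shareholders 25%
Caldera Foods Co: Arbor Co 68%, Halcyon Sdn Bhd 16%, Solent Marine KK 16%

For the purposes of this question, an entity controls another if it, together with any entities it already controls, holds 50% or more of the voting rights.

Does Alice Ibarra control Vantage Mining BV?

No

Alice holds 78% of Marlow, so Alice controls Marlow.
Alice holds 75% of Halcyon, so Alice controls Halcyon.
In Vantage, Alice's side holds only 10%, not ≥ 50%.
So Alice does not control Vantage.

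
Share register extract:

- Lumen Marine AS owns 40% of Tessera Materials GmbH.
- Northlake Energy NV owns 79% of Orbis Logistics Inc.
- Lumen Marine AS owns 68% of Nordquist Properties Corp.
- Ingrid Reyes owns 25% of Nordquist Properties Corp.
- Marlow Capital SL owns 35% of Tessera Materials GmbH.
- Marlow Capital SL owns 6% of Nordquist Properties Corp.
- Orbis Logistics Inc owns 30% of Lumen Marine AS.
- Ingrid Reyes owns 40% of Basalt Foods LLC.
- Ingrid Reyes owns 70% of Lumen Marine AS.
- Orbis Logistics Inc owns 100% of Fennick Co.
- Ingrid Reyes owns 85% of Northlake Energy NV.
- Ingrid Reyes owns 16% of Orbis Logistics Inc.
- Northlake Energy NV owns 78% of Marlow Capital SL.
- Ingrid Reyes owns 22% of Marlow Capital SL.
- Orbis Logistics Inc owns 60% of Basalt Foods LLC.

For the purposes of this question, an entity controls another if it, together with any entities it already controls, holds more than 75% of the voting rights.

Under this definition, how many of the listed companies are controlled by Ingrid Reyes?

Ingrid holds 85% of Northlake, so Ingrid controls Northlake.
Ingrid and Northlake together hold 16% + 79% = 95% of Orbis, so Ingrid controls Orbis.
Ingrid and Northlake together hold 22% + 78% = 100% of Marlow, so Ingrid controls Marlow.
Orbis and Ingrid together hold 60% + 40% = 100% of Basalt, so Ingrid controls Basalt.
Orbis and Ingrid together hold 30% + 70% = 100% of Lumen, so Ingrid controls Lumen.
Marlow and Lumen and Ingrid together hold 6% + 68% + 25% = 99% of Nordquist, so Ingrid controls Nordquist.
Orbis holds 100% of Fennick, so Ingrid controls Fennick.
No other company's threshold is met.
Ingrid controls 7 companies.

7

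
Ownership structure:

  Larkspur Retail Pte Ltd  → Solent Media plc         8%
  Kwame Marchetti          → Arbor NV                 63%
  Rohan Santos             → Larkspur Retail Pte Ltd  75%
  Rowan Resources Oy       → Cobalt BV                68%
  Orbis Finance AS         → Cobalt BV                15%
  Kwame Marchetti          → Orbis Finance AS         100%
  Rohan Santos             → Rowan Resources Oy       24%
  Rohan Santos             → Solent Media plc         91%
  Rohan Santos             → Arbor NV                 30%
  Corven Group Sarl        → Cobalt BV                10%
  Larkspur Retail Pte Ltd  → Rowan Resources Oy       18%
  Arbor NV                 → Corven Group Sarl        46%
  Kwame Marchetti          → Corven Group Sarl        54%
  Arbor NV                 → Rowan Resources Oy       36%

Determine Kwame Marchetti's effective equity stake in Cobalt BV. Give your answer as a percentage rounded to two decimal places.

38.72%

Kwame reaches Cobalt along 4 paths.
Via Arbor → Rowan: 63% × 36% × 68% = 15.4224%.
Via Orbis: 100% × 15% = 15%.
Via Arbor → Corven: 63% × 46% × 10% = 2.898%.
Via Corven: 54% × 10% = 5.4%.
Total: 15.4224% + 15% + 2.898% + 5.4% = 38.7204%.
Rounded: 38.72%.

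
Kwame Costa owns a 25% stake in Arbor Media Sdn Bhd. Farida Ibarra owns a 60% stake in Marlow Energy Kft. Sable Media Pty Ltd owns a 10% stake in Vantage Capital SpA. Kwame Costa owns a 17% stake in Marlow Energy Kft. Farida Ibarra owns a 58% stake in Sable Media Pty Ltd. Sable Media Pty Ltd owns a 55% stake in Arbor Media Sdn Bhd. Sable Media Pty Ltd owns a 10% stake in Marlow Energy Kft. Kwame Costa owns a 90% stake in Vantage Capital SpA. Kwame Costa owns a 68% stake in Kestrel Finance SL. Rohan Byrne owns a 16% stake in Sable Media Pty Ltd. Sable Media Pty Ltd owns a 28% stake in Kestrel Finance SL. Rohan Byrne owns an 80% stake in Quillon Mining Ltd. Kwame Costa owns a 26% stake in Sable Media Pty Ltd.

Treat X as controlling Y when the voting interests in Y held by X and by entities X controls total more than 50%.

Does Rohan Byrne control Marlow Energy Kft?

No

Rohan holds 80% of Quillon, so Rohan controls Quillon.
Neither Rohan nor any entity Rohan controls holds any voting interest in Marlow.
So Rohan does not control Marlow.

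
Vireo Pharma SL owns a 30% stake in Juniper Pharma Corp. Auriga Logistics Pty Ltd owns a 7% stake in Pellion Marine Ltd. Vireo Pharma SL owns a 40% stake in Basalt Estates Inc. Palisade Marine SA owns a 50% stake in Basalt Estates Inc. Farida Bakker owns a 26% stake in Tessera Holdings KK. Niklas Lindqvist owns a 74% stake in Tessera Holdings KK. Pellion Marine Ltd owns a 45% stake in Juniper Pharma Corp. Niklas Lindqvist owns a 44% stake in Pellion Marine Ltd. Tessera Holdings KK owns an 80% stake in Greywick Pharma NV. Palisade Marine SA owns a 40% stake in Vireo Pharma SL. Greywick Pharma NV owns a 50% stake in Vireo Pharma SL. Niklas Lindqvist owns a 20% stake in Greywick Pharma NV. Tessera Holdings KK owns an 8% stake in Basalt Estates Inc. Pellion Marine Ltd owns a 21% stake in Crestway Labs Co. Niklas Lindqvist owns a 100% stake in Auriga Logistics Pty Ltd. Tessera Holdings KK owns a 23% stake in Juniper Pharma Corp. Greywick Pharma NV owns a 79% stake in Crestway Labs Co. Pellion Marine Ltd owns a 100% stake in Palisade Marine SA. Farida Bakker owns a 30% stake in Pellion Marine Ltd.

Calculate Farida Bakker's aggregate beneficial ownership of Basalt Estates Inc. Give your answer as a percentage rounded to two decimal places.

Farida reaches Basalt along 4 paths.
Via Pellion → Palisade: 30% × 100% × 50% = 15%.
Via Tessera: 26% × 8% = 2.08%.
Via Tessera → Greywick → Vireo: 26% × 80% × 50% × 40% = 4.16%.
Via Pellion → Palisade → Vireo: 30% × 100% × 40% × 40% = 4.8%.
Total: 15% + 2.08% + 4.16% + 4.8% = 26.04%.

26.04%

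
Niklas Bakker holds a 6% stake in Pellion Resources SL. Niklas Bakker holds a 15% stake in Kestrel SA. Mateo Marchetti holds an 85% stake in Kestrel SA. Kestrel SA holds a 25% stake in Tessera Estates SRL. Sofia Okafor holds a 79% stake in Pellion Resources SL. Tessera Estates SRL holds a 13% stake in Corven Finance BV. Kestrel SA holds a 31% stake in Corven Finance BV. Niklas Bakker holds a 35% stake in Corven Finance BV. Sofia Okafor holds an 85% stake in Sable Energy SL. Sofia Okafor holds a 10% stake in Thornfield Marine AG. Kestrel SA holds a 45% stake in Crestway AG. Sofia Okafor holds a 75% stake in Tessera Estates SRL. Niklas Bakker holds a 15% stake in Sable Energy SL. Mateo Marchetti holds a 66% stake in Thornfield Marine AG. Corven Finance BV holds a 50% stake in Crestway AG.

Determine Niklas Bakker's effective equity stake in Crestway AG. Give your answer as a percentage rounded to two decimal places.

26.82%

Niklas reaches Crestway along 4 paths.
Via Kestrel: 15% × 45% = 6.75%.
Via Kestrel → Corven: 15% × 31% × 50% = 2.325%.
Via Kestrel → Tessera → Corven: 15% × 25% × 13% × 50% = 0.24375%.
Via Corven: 35% × 50% = 17.5%.
Total: 6.75% + 2.325% + 0.24375% + 17.5% = 26.81875%.
Rounded: 26.82%.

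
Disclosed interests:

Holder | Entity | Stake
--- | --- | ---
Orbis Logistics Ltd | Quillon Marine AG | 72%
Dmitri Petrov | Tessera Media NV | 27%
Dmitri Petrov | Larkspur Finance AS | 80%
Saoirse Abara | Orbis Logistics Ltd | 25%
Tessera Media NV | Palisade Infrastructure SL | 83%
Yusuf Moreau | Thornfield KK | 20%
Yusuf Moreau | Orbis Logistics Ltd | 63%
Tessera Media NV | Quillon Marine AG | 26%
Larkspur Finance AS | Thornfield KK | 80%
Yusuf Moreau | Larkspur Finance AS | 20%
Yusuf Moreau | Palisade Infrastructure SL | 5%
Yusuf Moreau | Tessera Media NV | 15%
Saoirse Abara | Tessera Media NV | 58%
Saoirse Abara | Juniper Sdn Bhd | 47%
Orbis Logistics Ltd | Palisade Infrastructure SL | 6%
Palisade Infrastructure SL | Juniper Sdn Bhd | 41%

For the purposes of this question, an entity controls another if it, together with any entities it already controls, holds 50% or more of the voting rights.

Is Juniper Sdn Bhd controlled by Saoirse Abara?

Yes

Saoirse holds 58% of Tessera, so Saoirse controls Tessera.
Tessera holds 83% of Palisade, so Saoirse controls Palisade.
Saoirse and Palisade together hold 47% + 41% = 88% of Juniper, so Saoirse controls Juniper.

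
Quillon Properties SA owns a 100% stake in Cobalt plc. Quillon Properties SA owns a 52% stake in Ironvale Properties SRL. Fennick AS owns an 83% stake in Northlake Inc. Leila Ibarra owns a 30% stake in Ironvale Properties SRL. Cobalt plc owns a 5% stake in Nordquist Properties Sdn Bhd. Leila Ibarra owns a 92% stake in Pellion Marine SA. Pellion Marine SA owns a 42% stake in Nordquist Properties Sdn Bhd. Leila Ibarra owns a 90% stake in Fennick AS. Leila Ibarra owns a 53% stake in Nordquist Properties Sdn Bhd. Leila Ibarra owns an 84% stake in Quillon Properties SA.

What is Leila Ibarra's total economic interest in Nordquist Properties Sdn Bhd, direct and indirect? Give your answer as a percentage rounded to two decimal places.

Leila reaches Nordquist along 3 paths.
Direct stake: 53% = 53%.
Via Quillon → Cobalt: 84% × 100% × 5% = 4.2%.
Via Pellion: 92% × 42% = 38.64%.
Total: 53% + 4.2% + 38.64% = 95.84%.

95.84%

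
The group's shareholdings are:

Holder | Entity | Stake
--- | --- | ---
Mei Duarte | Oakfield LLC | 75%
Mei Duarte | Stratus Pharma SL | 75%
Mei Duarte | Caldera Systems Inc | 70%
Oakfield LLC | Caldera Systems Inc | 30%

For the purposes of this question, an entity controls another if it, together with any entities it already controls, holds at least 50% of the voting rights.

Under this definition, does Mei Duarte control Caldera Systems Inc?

Yes

Mei holds 75% of Oakfield, so Mei controls Oakfield.
Oakfield and Mei together hold 30% + 70% = 100% of Caldera, so Mei controls Caldera.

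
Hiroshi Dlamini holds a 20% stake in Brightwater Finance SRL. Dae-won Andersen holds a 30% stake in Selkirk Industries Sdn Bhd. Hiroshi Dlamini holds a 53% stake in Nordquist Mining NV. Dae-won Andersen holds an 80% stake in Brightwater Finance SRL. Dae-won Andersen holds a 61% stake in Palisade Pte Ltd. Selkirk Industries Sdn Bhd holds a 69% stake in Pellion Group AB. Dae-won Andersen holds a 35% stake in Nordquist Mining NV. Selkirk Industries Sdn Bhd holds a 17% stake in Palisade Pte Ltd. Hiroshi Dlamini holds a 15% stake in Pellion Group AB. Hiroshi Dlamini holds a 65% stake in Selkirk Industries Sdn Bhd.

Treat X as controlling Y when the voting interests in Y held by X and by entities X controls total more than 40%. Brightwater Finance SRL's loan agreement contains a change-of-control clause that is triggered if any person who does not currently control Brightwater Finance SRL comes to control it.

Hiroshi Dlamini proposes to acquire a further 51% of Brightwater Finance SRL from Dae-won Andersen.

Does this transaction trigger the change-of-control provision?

The purchase adds only to Hiroshi's holdings (Dae-won's stake shrinks), so Hiroshi is the only person who could newly come to control Brightwater.
Hiroshi holds 65% of Selkirk, so Hiroshi controls Selkirk.
Hiroshi holds 53% of Nordquist, so Hiroshi controls Nordquist.
Hiroshi and Selkirk together hold 15% + 69% = 84% of Pellion, so Hiroshi controls Pellion.
In Brightwater, Hiroshi's side holds only 20%, not > 40%.
So before the transaction, Hiroshi does not control Brightwater.
After the purchase, Hiroshi's direct stake in Brightwater rises to 20% + 51% = 71%, and Dae-won's stake falls to 29%.
Hiroshi holds 71% of Brightwater, so Hiroshi controls Brightwater.
Hiroshi did not control Brightwater before and does after, so the clause is triggered.

Yes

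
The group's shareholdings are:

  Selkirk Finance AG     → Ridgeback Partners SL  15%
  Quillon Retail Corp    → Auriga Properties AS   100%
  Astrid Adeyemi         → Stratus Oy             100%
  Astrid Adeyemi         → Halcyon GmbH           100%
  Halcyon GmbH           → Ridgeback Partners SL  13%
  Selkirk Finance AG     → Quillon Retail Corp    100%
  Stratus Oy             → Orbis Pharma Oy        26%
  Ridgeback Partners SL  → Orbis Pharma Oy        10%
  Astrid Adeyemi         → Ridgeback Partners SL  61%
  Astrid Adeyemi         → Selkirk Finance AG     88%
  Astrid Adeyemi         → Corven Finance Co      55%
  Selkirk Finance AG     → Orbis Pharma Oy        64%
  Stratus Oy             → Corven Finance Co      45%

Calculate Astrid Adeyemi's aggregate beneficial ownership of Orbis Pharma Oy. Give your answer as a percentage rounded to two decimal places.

Astrid reaches Orbis along 5 paths.
Via Selkirk: 88% × 64% = 56.32%.
Via Stratus: 100% × 26% = 26%.
Via Ridgeback: 61% × 10% = 6.1%.
Via Halcyon → Ridgeback: 100% × 13% × 10% = 1.3%.
Via Selkirk → Ridgeback: 88% × 15% × 10% = 1.32%.
Total: 56.32% + 26% + 6.1% + 1.3% + 1.32% = 91.04%.

91.04%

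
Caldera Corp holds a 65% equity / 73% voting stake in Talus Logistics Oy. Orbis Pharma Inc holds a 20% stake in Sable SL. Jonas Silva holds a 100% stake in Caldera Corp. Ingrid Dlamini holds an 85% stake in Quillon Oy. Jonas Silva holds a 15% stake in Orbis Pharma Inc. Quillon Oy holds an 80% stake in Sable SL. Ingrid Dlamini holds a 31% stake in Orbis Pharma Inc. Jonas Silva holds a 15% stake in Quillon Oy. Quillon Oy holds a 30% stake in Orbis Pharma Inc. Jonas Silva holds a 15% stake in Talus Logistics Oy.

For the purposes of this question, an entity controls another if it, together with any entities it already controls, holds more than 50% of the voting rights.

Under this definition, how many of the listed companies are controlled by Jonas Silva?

Jonas holds 100% of Caldera, so Jonas controls Caldera.
Jonas and Caldera together hold 15% + 73% = 88% of Talus, so Jonas controls Talus.
No other company's threshold is met.
Jonas controls 2 companies.

2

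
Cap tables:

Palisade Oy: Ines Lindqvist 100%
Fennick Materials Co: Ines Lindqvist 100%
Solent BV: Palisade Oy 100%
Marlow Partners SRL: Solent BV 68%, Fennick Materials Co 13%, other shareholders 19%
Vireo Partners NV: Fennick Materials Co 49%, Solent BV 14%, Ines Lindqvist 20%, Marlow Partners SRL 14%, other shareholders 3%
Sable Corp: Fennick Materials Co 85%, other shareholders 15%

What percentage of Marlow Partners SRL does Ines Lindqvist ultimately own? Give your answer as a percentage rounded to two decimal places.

81.00%

Ines reaches Marlow along 2 paths.
Via Palisade → Solent: 100% × 100% × 68% = 68%.
Via Fennick: 100% × 13% = 13%.
Total: 68% + 13% = 81%.
Rounded: 81.00%.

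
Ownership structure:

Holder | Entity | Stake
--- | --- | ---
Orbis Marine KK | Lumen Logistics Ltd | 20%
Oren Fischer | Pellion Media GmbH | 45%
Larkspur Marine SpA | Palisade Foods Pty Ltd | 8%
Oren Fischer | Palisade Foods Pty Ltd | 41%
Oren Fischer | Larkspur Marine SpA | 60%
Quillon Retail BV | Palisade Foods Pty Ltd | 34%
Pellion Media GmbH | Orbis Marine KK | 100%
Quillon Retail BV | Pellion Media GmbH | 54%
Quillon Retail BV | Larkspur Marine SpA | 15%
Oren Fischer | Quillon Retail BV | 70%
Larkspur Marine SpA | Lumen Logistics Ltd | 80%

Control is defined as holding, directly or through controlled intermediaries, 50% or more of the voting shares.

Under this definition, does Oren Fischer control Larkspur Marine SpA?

Oren holds 70% of Quillon, so Oren controls Quillon.
Oren and Quillon together hold 60% + 15% = 75% of Larkspur, so Oren controls Larkspur.

Yes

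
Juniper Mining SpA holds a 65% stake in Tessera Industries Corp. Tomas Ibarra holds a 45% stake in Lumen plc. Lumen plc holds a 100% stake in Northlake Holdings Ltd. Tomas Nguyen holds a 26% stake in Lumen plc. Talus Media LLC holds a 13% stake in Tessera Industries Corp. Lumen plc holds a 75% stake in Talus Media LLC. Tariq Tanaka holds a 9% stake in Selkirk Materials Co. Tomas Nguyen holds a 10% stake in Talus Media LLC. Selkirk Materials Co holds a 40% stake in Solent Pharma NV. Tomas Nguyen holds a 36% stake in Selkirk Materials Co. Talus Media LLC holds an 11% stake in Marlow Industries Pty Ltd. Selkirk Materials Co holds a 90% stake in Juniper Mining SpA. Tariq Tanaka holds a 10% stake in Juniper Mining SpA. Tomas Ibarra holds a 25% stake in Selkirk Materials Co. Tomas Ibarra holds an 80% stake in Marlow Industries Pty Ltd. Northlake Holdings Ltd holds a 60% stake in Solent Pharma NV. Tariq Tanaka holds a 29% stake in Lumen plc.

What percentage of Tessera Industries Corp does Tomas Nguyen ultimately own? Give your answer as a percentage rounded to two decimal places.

24.90%

Tomas Nguyen reaches Tessera along 3 paths.
Via Talus: 10% × 13% = 1.3%.
Via Lumen → Talus: 26% × 75% × 13% = 2.535%.
Via Selkirk → Juniper: 36% × 90% × 65% = 21.06%.
Total: 1.3% + 2.535% + 21.06% = 24.895%.
Rounded: 24.90%.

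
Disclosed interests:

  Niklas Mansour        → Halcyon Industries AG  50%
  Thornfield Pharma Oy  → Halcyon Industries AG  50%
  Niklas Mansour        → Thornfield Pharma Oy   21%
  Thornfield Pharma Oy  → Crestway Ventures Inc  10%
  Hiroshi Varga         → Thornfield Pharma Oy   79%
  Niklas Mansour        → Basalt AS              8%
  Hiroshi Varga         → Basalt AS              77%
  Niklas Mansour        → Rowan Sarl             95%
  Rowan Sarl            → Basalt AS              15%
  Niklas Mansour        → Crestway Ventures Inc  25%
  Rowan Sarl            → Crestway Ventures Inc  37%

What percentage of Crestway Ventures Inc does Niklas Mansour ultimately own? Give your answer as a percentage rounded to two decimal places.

Niklas reaches Crestway along 3 paths.
Direct stake: 25% = 25%.
Via Rowan: 95% × 37% = 35.15%.
Via Thornfield: 21% × 10% = 2.1%.
Total: 25% + 35.15% + 2.1% = 62.25%.

62.25%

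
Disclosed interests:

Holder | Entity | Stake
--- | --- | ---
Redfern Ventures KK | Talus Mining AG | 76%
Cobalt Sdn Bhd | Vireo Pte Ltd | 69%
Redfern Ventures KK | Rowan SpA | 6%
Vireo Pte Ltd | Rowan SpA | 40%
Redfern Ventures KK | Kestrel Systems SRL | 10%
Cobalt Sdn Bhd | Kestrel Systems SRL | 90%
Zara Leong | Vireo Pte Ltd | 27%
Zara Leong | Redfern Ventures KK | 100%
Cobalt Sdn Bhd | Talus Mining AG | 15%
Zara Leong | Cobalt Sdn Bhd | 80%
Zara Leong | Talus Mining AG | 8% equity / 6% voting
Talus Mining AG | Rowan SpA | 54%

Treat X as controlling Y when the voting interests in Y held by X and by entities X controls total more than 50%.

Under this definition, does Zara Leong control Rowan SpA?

Yes

Zara holds 80% of Cobalt, so Zara controls Cobalt.
Cobalt and Zara together hold 69% + 27% = 96% of Vireo, so Zara controls Vireo.
Zara holds 100% of Redfern, so Zara controls Redfern.
Cobalt and Redfern and Zara together hold 15% + 76% + 6% = 97% of Talus, so Zara controls Talus.
Vireo and Talus and Redfern together hold 40% + 54% + 6% = 100% of Rowan, so Zara controls Rowan.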